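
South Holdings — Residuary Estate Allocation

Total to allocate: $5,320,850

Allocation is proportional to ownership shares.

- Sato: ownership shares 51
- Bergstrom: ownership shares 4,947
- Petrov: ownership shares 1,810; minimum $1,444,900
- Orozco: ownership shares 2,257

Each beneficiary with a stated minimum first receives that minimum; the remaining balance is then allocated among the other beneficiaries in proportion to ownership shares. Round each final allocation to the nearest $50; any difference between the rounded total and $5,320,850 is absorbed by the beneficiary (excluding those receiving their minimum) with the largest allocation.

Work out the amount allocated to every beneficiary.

Sato: $27,250 | Bergstrom: $2,642,900 | Petrov: $1,444,900 | Orozco: $1,205,800

Minimums first: Petrov $1,444,900. Residual $3,875,950.
Residual split over remaining ownership shares 7,255: Sato 27,246.51 → $27,250; Bergstrom 2,642,911.74 → $2,642,900; Orozco 1,205,791.75 → $1,205,800.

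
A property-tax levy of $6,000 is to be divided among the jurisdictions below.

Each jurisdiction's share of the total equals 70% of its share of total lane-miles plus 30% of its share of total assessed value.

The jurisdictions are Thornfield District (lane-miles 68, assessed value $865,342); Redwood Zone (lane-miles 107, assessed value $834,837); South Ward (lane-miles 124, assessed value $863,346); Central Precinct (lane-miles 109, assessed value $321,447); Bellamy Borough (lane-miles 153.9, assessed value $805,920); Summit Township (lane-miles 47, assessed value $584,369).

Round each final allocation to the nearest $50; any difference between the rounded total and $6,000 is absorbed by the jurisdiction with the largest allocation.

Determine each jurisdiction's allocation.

Thornfield District: $850 · Redwood Zone: $1,100 · South Ward: $1,200 · Central Precinct: $900 · Bellamy Borough: $1,400 · Summit Township: $550

Lane-miles total 608.9; assessed value total 4,275,261.
Composite weights (70% lane-miles + 30% assessed value): Thornfield District 0.1389; Redwood Zone 0.1816; South Ward 0.2031; Central Precinct 0.1479; Bellamy Borough 0.2335; Summit Township 0.0950.
Unrounded shares: Thornfield District 833.37; Redwood Zone 1,089.54; South Ward 1,218.80; Central Precinct 887.19; Bellamy Borough 1,400.87; Summit Township 570.23.
At nearest $50: Thornfield District $850; Redwood Zone $1,100; South Ward $1,200; Central Precinct $900; Bellamy Borough $1,400; Summit Township $550. Sum = $6,000.
No rounding difference to absorb.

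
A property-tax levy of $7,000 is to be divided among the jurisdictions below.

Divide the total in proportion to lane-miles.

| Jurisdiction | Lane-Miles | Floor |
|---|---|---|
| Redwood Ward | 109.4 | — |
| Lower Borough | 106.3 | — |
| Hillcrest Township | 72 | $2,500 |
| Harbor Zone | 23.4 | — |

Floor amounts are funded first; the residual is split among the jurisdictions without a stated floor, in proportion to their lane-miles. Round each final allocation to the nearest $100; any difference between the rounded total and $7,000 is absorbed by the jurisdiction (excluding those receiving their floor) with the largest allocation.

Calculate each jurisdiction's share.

Minimums first: Hillcrest Township $2,500. Remaining pool $4,500.
Remaining pool split over remaining lane-miles 239.1: Redwood Ward 2,058.97 → $2,100; Lower Borough 2,000.63 → $2,000; Harbor Zone 440.40 → $400.

Redwood Ward: $2,100; Lower Borough: $2,000; Hillcrest Township: $2,500; Harbor Zone: $400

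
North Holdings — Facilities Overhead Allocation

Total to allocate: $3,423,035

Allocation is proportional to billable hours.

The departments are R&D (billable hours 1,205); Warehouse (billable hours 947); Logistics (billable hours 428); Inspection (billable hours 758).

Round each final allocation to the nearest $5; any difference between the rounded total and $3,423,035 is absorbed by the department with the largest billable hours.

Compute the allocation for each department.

Total billable hours = 1,205 + 947 + 428 + 758 = 3,338.
Raw shares: R&D 1,235,697.18; Warehouse 971,124.67; Logistics 438,903.23; Inspection 777,309.93.
Rounded to nearest $5: R&D $1,235,695; Warehouse $971,125; Logistics $438,905; Inspection $777,310. Sum = $3,423,035.
Rounded total matches; no reconciliation needed.

R&D: $1,235,695; Warehouse: $971,125; Logistics: $438,905; Inspection: $777,310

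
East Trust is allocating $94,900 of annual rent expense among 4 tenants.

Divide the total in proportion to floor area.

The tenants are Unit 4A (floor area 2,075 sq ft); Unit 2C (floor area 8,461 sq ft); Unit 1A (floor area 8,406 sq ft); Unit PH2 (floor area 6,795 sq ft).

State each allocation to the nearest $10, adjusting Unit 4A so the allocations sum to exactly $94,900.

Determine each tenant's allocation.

Unit 4A: $7,640 · Unit 2C: $31,200 · Unit 1A: $31,000 · Unit PH2: $25,060

Combined floor area = 25,737.
Proportional shares: Unit 4A 2,075/25,737 × $94,900 = 7,651.14; Unit 2C 8,461/25,737 × $94,900 = 31,198.23; Unit 1A 8,406/25,737 × $94,900 = 30,995.43; Unit PH2 6,795/25,737 × $94,900 = 25,055.19.
At nearest $10: Unit 4A $7,650; Unit 2C $31,200; Unit 1A $31,000; Unit PH2 $25,060. Sum = $94,910.
Difference $94,900 − $94,910 = −$10 applied to Unit 4A: Unit 4A becomes $7,640.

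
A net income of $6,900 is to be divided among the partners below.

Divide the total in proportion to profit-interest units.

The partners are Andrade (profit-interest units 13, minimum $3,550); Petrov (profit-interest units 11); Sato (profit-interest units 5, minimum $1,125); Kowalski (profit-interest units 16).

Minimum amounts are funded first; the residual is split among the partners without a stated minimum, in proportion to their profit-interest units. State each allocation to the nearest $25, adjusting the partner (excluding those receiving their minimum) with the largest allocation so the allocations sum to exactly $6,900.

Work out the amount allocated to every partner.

Andrade: $3,550; Petrov: $900; Sato: $1,125; Kowalski: $1,325

Fund the minimums — Andrade $3,550; Sato $1,125. Remaining pool $2,225.
Remaining pool split over remaining profit-interest units 27: Petrov 906.48 → $900; Kowalski 1,318.52 → $1,325.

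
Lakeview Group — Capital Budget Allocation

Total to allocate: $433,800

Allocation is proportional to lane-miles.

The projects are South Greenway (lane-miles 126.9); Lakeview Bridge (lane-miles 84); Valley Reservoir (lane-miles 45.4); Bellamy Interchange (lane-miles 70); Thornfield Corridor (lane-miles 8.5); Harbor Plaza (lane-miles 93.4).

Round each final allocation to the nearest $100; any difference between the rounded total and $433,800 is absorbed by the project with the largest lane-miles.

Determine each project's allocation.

South Greenway: $128,600 · Lakeview Bridge: $85,100 · Valley Reservoir: $46,000 · Bellamy Interchange: $70,900 · Thornfield Corridor: $8,600 · Harbor Plaza: $94,600

Lane-miles total: 126.9 + 84 + 45.4 + 70 + 8.5 + 93.4 = 428.2.
Pro-rata amounts: South Greenway 128,559.60; Lakeview Bridge 85,098.55; Valley Reservoir 45,993.74; Bellamy Interchange 70,915.46; Thornfield Corridor 8,611.16; Harbor Plaza 94,621.49.
Rounded to nearest $100: South Greenway $128,600; Lakeview Bridge $85,100; Valley Reservoir $46,000; Bellamy Interchange $70,900; Thornfield Corridor $8,600; Harbor Plaza $94,600. Sum = $433,800.
No rounding difference to absorb.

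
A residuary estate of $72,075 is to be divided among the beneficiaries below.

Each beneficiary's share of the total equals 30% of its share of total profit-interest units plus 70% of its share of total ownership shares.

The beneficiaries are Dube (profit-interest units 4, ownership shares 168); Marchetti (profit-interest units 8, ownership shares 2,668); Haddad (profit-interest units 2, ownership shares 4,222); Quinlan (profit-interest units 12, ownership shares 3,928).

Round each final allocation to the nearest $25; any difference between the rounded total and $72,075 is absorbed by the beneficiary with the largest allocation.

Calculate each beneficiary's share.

Totals — profit-interest units 26, ownership shares 10,986.
Blended shares (30% profit-interest units + 70% ownership shares): Dube 0.0569; Marchetti 0.2623; Haddad 0.2921; Quinlan 0.3887.
Unrounded shares: Dube 4,098.07; Marchetti 18,905.70; Haddad 21,052.53; Quinlan 28,018.70.
Rounded to nearest $25: Dube $4,100; Marchetti $18,900; Haddad $21,050; Quinlan $28,025. Sum = $72,075.
Rounded total matches; no reconciliation needed.

Dube: $4,100; Marchetti: $18,900; Haddad: $21,050; Quinlan: $28,025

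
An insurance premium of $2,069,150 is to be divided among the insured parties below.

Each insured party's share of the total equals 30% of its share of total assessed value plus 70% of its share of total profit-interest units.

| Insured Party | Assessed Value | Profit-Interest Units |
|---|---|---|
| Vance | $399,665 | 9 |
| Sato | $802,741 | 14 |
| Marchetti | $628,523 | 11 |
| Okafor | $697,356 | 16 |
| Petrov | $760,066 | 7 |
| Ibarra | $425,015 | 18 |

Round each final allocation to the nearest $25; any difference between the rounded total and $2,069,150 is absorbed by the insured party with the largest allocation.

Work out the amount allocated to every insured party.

Totals — assessed value 3,713,366, profit-interest units 75.
Blended shares (30% assessed value + 70% profit-interest units): Vance 0.1163; Sato 0.1955; Marchetti 0.1534; Okafor 0.2057; Petrov 0.1267; Ibarra 0.2023.
Unrounded shares: Vance 240,618.62; Sato 404,559.17; Marchetti 317,499.81; Okafor 425,566.61; Petrov 262,240.93; Ibarra 418,664.85.
Rounded to nearest $25: Vance $240,625; Sato $404,550; Marchetti $317,500; Okafor $425,575; Petrov $262,250; Ibarra $418,675. Sum = $2,069,175.
Difference $2,069,150 − $2,069,175 = −$25 applied to largest allocation (Okafor): Okafor becomes $425,550.

Vance: $240,625 · Sato: $404,550 · Marchetti: $317,500 · Okafor: $425,550 · Petrov: $262,250 · Ibarra: $418,675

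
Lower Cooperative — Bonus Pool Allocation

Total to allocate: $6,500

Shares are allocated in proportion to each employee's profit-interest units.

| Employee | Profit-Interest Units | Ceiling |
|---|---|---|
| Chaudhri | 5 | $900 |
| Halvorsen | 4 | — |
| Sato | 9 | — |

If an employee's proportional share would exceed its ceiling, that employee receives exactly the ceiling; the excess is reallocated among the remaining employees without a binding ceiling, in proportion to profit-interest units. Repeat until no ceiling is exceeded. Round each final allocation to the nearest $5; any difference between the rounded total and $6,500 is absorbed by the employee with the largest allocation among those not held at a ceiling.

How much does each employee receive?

Chaudhri: $900 | Halvorsen: $1,725 | Sato: $3,875

Total profit-interest units = 18.
Proportional shares (ignoring caps): Chaudhri 1,805.56; Halvorsen 1,444.44; Sato 3,250.00.
Held at cap: Chaudhri ($900); residual $5,600 reallocated over remaining profit-interest units 13.
Redistributed shares: Halvorsen 1,723.08 → $1,725; Sato 3,876.92 → $3,875.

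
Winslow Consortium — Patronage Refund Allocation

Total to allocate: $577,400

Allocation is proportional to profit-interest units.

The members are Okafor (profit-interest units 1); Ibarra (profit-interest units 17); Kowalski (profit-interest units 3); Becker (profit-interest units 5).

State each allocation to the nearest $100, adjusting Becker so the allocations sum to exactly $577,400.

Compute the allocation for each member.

Sum of profit-interest units: 26.
Unrounded shares: Okafor 1/26 × $577,400 = 22,207.69; Ibarra 17/26 × $577,400 = 377,530.77; Kowalski 3/26 × $577,400 = 66,623.08; Becker 5/26 × $577,400 = 111,038.46.
At nearest $100: Okafor $22,200; Ibarra $377,500; Kowalski $66,600; Becker $111,000. Sum = $577,300.
Difference $577,400 − $577,300 = +$100 applied to Becker: Becker becomes $111,100.

Okafor: $22,200; Ibarra: $377,500; Kowalski: $66,600; Becker: $111,100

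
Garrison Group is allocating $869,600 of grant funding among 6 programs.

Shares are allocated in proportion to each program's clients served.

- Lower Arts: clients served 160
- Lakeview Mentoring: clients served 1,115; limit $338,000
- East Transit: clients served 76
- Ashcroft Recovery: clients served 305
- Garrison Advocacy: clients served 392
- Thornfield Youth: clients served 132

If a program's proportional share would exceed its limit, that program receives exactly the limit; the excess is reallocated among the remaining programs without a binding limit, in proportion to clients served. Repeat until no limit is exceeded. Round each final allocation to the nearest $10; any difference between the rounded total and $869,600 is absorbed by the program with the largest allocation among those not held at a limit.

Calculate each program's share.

Clients served total: 2,180.
Proportional shares (ignoring caps): Lower Arts 63,823.85; Lakeview Mentoring 444,772.48; East Transit 30,316.33; Ashcroft Recovery 121,664.22; Garrison Advocacy 156,368.44; Thornfield Youth 52,654.68.
Cap binds for Lakeview Mentoring ($338,000); residual $531,600 reallocated over remaining clients served 1,065.
Shares after redistribution: Lower Arts 79,864.79 → $79,860; East Transit 37,935.77 → $37,940; Ashcroft Recovery 152,242.25 → $152,240; Garrison Advocacy 195,668.73 → $195,670; Thornfield Youth 65,888.45 → $65,890.

Lower Arts: $79,860; Lakeview Mentoring: $338,000; East Transit: $37,940; Ashcroft Recovery: $152,240; Garrison Advocacy: $195,670; Thornfield Youth: $65,890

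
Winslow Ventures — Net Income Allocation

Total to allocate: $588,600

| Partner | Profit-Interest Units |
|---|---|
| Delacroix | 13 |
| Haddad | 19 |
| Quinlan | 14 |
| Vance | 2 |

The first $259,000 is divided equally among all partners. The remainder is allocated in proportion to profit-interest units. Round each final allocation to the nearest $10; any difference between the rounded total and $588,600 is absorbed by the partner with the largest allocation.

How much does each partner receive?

Equal tier: $259,000 ÷ 4 = $64,750 apiece.
Remainder $329,600 by profit-interest units (total 48): Delacroix 89,266.67 → $89,270; Haddad 130,466.67 → $130,470; Quinlan 96,133.33 → $96,130; Vance 13,733.33 → $13,730.
Totals: Delacroix $64,750 + $89,270 = $154,020; Haddad $64,750 + $130,470 = $195,220; Quinlan $64,750 + $96,130 = $160,880; Vance $64,750 + $13,730 = $78,480.

Delacroix: $154,020 · Haddad: $195,220 · Quinlan: $160,880 · Vance: $78,480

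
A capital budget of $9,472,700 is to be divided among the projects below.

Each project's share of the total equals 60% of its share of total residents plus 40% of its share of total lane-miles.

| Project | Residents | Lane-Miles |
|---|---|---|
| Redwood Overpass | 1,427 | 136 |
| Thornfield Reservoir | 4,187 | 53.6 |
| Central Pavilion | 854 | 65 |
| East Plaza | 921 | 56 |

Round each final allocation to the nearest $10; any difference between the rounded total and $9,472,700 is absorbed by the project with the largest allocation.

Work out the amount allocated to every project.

Totals — residents 7,389, lane-miles 310.6.
Combined weights (60% residents + 40% lane-miles): Redwood Overpass 0.2910; Thornfield Reservoir 0.4090; Central Pavilion 0.1531; East Plaza 0.1469.
Unrounded shares: Redwood Overpass 2,756,743.54; Thornfield Reservoir 3,874,519.66; Central Pavilion 1,449,846.71; East Plaza 1,391,590.08.
After rounding ($10): Redwood Overpass $2,756,740; Thornfield Reservoir $3,874,520; Central Pavilion $1,449,850; East Plaza $1,391,590. Sum = $9,472,700.
No rounding difference to absorb.

Redwood Overpass: $2,756,740 · Thornfield Reservoir: $3,874,520 · Central Pavilion: $1,449,850 · East Plaza: $1,391,590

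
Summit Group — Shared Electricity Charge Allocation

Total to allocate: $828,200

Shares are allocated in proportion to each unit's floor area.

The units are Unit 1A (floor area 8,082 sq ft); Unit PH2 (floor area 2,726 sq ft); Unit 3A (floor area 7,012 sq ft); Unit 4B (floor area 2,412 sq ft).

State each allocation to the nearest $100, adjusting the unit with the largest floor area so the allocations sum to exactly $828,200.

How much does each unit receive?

Unit 1A: $330,900 · Unit PH2: $111,600 · Unit 3A: $287,000 · Unit 4B: $98,700

Floor area total: 20,232.
Pro-rata amounts: Unit 1A 8,082/20,232 × $828,200 = 330,837.90; Unit PH2 2,726/20,232 × $828,200 = 111,589.22; Unit 3A 7,012/20,232 × $828,200 = 287,037.29; Unit 4B 2,412/20,232 × $828,200 = 98,735.59.
After rounding ($100): Unit 1A $330,800; Unit PH2 $111,600; Unit 3A $287,000; Unit 4B $98,700. Sum = $828,100.
Difference $828,200 − $828,100 = +$100 applied to largest floor area (Unit 1A): Unit 1A becomes $330,900.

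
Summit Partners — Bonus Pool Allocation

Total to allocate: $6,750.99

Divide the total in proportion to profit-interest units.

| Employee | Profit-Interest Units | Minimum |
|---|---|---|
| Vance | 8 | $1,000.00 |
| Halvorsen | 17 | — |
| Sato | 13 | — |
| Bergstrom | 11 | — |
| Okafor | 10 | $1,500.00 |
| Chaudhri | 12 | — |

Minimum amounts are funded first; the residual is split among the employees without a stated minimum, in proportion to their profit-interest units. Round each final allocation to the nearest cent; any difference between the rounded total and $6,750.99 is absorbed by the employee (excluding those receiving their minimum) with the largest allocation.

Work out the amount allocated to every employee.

Vance: $1,000.00; Halvorsen: $1,363.52; Sato: $1,042.70; Bergstrom: $882.28; Okafor: $1,500.00; Chaudhri: $962.49

Minimums first: Vance $1,000.00; Okafor $1,500.00. Remaining pool $4,250.99.
Remaining pool split over remaining profit-interest units 53: Halvorsen 1,363.5251 → $1,363.53; Sato 1,042.6957 → $1,042.70; Bergstrom 882.2809 → $882.28; Chaudhri 962.4883 → $962.49.
Rounding difference −$0.01 applied to Halvorsen → $1,363.52.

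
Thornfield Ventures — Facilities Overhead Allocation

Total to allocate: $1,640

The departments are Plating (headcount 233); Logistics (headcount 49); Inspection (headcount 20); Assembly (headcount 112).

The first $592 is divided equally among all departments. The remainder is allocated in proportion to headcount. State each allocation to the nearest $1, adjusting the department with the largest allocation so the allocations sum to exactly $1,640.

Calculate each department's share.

Equal tier: $592 ÷ 4 = $148 apiece.
Remainder $1,048 by headcount (total 414): Plating 589.82 → $590; Logistics 124.04 → $124; Inspection 50.63 → $51; Assembly 283.52 → $284.
Rounding difference −$1 on remainder applied to Plating.
Totals: Plating $148 + $589 = $737; Logistics $148 + $124 = $272; Inspection $148 + $51 = $199; Assembly $148 + $284 = $432.

Plating: $737; Logistics: $272; Inspection: $199; Assembly: $432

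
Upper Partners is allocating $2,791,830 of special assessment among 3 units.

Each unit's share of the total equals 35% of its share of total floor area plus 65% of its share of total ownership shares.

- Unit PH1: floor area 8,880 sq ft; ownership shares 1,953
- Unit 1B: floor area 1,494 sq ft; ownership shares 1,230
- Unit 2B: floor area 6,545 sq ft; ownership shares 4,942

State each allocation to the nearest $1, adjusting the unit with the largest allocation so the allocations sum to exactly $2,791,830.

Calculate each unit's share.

Floor area total 16,919; ownership shares total 8,125.
Composite weights (35% floor area + 65% ownership shares): Unit PH1 0.3399; Unit 1B 0.1293; Unit 2B 0.5308.
Pro-rata amounts: Unit PH1 949,051.34; Unit 1B 361,000.60; Unit 2B 1,481,778.06.
Rounded to nearest $1: Unit PH1 $949,051; Unit 1B $361,001; Unit 2B $1,481,778. Sum = $2,791,830.
Rounded total matches; no reconciliation needed.

Unit PH1: $949,051; Unit 1B: $361,001; Unit 2B: $1,481,778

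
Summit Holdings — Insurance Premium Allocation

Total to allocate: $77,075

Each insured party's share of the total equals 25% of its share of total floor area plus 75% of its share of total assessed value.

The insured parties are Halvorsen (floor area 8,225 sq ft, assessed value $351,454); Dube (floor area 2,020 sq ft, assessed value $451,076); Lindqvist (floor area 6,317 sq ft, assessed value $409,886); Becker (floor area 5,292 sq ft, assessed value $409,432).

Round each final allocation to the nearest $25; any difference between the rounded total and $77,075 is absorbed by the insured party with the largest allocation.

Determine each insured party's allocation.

Floor area total 21,854; assessed value total 1,621,848.
Combined weights (25% floor area + 75% assessed value): Halvorsen 0.2566; Dube 0.2317; Lindqvist 0.2618; Becker 0.2499.
Unrounded shares: Halvorsen 19,778.61; Dube 17,858.39; Lindqvist 20,178.97; Becker 19,259.04.
At nearest $25: Halvorsen $19,775; Dube $17,850; Lindqvist $20,175; Becker $19,250. Sum = $77,050.
Difference $77,075 − $77,050 = +$25 applied to largest allocation (Lindqvist): Lindqvist becomes $20,200.

Halvorsen: $19,775 · Dube: $17,850 · Lindqvist: $20,200 · Becker: $19,250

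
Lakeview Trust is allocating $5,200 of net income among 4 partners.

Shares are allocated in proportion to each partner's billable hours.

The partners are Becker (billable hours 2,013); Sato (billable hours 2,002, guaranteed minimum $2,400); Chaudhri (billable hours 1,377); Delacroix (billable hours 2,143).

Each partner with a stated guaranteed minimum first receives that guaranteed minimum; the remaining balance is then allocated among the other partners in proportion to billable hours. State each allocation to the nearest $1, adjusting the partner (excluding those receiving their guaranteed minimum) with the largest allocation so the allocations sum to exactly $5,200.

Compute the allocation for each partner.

Minimums first: Sato $2,400. Residual $2,800.
Residual split over remaining billable hours 5,533: Becker 1,018.69 → $1,019; Chaudhri 696.84 → $697; Delacroix 1,084.47 → $1,084.

Becker: $1,019 · Sato: $2,400 · Chaudhri: $697 · Delacroix: $1,084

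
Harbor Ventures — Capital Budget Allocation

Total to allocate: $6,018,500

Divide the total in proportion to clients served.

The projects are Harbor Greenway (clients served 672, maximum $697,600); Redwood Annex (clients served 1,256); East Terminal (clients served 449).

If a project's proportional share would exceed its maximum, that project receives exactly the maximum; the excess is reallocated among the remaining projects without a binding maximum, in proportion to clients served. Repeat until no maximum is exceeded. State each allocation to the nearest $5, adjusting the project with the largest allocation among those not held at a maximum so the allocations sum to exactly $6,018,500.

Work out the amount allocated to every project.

Harbor Greenway: $697,600 | Redwood Annex: $3,919,680 | East Terminal: $1,401,220

Clients served total: 2,377.
Proportional shares (ignoring caps): Harbor Greenway 1,701,485.91; Redwood Annex 3,180,158.18; East Terminal 1,136,855.91.
Held at cap: Harbor Greenway ($697,600); residual $5,320,900 reallocated over remaining clients served 1,705.
Remaining shares: Redwood Annex 3,919,677.65 → $3,919,680; East Terminal 1,401,222.35 → $1,401,220.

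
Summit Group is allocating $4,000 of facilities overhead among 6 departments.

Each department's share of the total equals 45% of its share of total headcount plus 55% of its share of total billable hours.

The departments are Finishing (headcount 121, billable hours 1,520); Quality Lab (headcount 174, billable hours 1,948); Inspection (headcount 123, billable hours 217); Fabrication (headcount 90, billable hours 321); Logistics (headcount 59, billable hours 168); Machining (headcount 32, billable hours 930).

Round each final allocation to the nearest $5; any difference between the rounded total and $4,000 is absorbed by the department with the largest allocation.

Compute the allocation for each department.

Finishing: $1,020 | Quality Lab: $1,360 | Inspection: $465 | Fabrication: $410 | Logistics: $250 | Machining: $495

Headcount total 599; billable hours total 5,104.
Blended shares (45% headcount + 55% billable hours): Finishing 0.2547; Quality Lab 0.3406; Inspection 0.1158; Fabrication 0.1022; Logistics 0.0624; Machining 0.1243.
Raw shares: Finishing 1,018.78; Quality Lab 1,362.53; Inspection 463.15; Fabrication 408.81; Logistics 249.71; Machining 497.02.
Rounded to nearest $5: Finishing $1,020; Quality Lab $1,365; Inspection $465; Fabrication $410; Logistics $250; Machining $495. Sum = $4,005.
Difference $4,000 − $4,005 = −$5 applied to largest allocation (Quality Lab): Quality Lab becomes $1,360.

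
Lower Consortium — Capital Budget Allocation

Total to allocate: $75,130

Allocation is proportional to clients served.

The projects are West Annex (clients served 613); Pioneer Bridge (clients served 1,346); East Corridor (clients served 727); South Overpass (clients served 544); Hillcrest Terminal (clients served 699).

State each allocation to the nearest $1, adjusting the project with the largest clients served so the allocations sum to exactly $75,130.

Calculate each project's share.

West Annex: $11,722 | Pioneer Bridge: $25,738 | East Corridor: $13,902 | South Overpass: $10,402 | Hillcrest Terminal: $13,366

Clients served total: 613 + 1,346 + 727 + 544 + 699 = 3,929.
Unrounded shares: West Annex 11,721.73; Pioneer Bridge 25,738.10; East Corridor 13,901.63; South Overpass 10,402.32; Hillcrest Terminal 13,366.22.
Rounded to nearest $1: West Annex $11,722; Pioneer Bridge $25,738; East Corridor $13,902; South Overpass $10,402; Hillcrest Terminal $13,366. Sum = $75,130.
Sum already equals the total — no adjustment.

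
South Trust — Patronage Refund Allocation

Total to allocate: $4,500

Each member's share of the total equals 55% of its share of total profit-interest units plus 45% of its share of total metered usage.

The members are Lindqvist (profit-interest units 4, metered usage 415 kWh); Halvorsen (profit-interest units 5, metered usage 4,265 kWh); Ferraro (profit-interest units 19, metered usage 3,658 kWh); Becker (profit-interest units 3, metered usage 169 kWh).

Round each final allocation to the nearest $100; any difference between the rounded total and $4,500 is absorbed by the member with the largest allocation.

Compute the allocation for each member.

Lindqvist: $400 | Halvorsen: $1,400 | Ferraro: $2,400 | Becker: $300

Profit-interest units total 31; metered usage total 8,507.
Blended shares (55% profit-interest units + 45% metered usage): Lindqvist 0.0929; Halvorsen 0.3143; Ferraro 0.5306; Becker 0.0622.
Proportional shares: Lindqvist 418.14; Halvorsen 1,414.43; Ferraro 2,387.68; Becker 279.74.
After rounding ($100): Lindqvist $400; Halvorsen $1,400; Ferraro $2,400; Becker $300. Sum = $4,500.
No rounding difference to absorb.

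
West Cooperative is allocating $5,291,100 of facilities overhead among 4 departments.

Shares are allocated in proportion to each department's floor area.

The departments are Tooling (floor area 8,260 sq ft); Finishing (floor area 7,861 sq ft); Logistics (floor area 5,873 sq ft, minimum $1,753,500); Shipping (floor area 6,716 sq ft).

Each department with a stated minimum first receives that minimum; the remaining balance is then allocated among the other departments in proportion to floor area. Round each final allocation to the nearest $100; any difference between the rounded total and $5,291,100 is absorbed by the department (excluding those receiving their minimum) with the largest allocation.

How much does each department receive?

Fund the minimums — Logistics $1,753,500. Remaining pool $3,537,600.
Remaining pool split over remaining floor area 22,837: Tooling 1,279,527.78 → $1,279,500; Finishing 1,217,720.09 → $1,217,700; Shipping 1,040,352.13 → $1,040,400.

Tooling: $1,279,500; Finishing: $1,217,700; Logistics: $1,753,500; Shipping: $1,040,400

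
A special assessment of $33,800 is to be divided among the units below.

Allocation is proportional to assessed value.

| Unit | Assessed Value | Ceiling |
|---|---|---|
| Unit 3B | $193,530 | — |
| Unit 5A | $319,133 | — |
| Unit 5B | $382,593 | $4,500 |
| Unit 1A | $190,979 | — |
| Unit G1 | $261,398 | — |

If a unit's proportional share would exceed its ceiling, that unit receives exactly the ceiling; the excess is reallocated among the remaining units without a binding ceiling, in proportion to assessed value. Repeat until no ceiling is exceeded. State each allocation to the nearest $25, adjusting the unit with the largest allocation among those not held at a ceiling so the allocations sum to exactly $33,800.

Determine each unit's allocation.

Sum of assessed value: 1,347,633.
Unconstrained shares: Unit 3B 4,853.93; Unit 5A 8,004.18; Unit 5B 9,595.82; Unit 1A 4,789.95; Unit G1 6,556.13.
Held at cap: Unit 5B ($4,500); residual $29,300 reallocated over remaining assessed value 965,040.
Redistributed shares: Unit 3B 5,875.85 → $5,875; Unit 5A 9,689.34 → $9,700; Unit 1A 5,798.40 → $5,800; Unit G1 7,936.42 → $7,925.

Unit 3B: $5,875; Unit 5A: $9,700; Unit 5B: $4,500; Unit 1A: $5,800; Unit G1: $7,925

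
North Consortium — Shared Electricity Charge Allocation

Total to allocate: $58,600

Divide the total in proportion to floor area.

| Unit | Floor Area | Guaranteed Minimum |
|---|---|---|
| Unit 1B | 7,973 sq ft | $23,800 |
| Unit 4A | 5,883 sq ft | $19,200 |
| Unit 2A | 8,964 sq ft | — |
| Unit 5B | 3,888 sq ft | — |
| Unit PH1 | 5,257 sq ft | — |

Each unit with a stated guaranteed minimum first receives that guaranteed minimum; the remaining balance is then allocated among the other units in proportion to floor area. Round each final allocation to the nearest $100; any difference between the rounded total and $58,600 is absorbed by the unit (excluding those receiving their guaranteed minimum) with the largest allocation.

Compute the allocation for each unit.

Unit 1B: $23,800 | Unit 4A: $19,200 | Unit 2A: $7,800 | Unit 5B: $3,300 | Unit PH1: $4,500

Guaranteed amounts: Unit 1B $23,800; Unit 4A $19,200. Remaining pool $15,600.
Remaining pool split over remaining floor area 18,109: Unit 2A 7,722.04 → $7,700; Unit 5B 3,349.32 → $3,300; Unit PH1 4,528.64 → $4,500.
Rounding difference +$100 applied to Unit 2A → $7,800.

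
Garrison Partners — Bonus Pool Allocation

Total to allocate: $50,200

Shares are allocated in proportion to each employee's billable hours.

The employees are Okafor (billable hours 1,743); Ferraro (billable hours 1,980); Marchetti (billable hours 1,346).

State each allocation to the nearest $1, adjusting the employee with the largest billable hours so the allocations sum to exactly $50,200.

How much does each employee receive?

Okafor: $17,262; Ferraro: $19,608; Marchetti: $13,330

Total billable hours = 5,069.
Unrounded shares: Okafor 1,743/5,069 × $50,200 = 17,261.51; Ferraro 1,980/5,069 × $50,200 = 19,608.60; Marchetti 1,346/5,069 × $50,200 = 13,329.89.
At nearest $1: Okafor $17,262; Ferraro $19,609; Marchetti $13,330. Sum = $50,201.
Difference $50,200 − $50,201 = −$1 applied to largest billable hours (Ferraro): Ferraro becomes $19,608.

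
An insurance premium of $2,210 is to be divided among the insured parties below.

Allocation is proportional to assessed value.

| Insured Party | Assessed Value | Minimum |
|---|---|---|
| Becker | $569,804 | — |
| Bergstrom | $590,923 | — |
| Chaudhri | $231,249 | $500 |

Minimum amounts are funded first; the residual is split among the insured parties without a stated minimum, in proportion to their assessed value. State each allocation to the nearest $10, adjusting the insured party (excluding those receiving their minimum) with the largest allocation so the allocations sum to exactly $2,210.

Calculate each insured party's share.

Fund the minimums — Chaudhri $500. Remaining pool $1,710.
Remaining pool split over remaining assessed value 1,160,727: Becker 839.44 → $840; Bergstrom 870.56 → $870.

Becker: $840; Bergstrom: $870; Chaudhri: $500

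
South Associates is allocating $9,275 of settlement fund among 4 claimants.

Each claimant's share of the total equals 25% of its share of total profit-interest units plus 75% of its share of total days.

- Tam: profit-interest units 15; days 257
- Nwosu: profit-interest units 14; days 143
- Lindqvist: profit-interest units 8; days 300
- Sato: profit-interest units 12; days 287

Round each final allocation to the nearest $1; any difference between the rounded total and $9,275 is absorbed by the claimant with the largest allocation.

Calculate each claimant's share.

Profit-interest units total 49; days total 987.
Blended shares (25% profit-interest units + 75% days): Tam 0.2718; Nwosu 0.1801; Lindqvist 0.2688; Sato 0.2793.
Raw shares: Tam 2,521.12; Nwosu 1,670.35; Lindqvist 2,492.93; Sato 2,590.60.
Rounded to nearest $1: Tam $2,521; Nwosu $1,670; Lindqvist $2,493; Sato $2,591. Sum = $9,275.
No rounding difference to absorb.

Tam: $2,521 | Nwosu: $1,670 | Lindqvist: $2,493 | Sato: $2,591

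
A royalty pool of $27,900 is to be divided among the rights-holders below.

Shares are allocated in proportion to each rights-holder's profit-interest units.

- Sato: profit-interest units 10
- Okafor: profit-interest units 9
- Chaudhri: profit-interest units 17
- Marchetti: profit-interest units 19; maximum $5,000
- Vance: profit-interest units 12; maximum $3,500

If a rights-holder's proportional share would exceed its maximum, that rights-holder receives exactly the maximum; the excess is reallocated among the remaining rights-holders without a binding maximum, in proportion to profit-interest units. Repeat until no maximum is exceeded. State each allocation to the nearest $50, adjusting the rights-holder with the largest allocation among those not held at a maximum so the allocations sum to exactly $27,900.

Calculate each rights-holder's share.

Combined profit-interest units = 67.
Pro-rata shares before constraints: Sato 4,164.18; Okafor 3,747.76; Chaudhri 7,079.10; Marchetti 7,911.94; Vance 4,997.01.
Held at cap: Marchetti ($5,000), Vance ($3,500); residual $19,400 reallocated over remaining profit-interest units 36.
Shares after redistribution: Sato 5,388.89 → $5,400; Okafor 4,850.00 → $4,850; Chaudhri 9,161.11 → $9,150.

Sato: $5,400 | Okafor: $4,850 | Chaudhri: $9,150 | Marchetti: $5,000 | Vance: $3,500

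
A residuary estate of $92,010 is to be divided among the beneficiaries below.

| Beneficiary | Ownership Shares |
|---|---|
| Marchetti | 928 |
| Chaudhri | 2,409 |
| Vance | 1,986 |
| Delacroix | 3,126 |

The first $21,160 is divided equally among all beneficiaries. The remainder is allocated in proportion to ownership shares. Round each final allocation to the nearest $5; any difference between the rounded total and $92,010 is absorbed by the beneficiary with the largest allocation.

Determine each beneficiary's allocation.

Marchetti: $13,070 · Chaudhri: $25,490 · Vance: $21,945 · Delacroix: $31,505

First tranche $21,160 split equally: $5,290 each.
Remainder $70,850 by ownership shares (total 8,449): Marchetti 7,781.84 → $7,780; Chaudhri 20,200.93 → $20,200; Vance 16,653.82 → $16,655; Delacroix 26,213.41 → $26,215.
Totals: Marchetti $5,290 + $7,780 = $13,070; Chaudhri $5,290 + $20,200 = $25,490; Vance $5,290 + $16,655 = $21,945; Delacroix $5,290 + $26,215 = $31,505.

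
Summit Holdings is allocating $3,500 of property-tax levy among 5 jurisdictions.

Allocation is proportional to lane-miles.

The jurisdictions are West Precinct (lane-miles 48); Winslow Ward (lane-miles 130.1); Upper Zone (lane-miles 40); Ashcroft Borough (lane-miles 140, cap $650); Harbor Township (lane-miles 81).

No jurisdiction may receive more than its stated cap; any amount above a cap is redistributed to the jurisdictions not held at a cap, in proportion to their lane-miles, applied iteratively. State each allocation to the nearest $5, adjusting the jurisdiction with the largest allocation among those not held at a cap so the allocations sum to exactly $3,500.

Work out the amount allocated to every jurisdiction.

Combined lane-miles = 439.1.
Proportional shares (ignoring caps): West Precinct 382.60; Winslow Ward 1,037.01; Upper Zone 318.83; Ashcroft Borough 1,115.92; Harbor Township 645.64.
Held at cap: Ashcroft Borough ($650); remaining pool $2,850 reallocated over remaining lane-miles 299.1.
Redistributed shares: West Precinct 457.37 → $455; Winslow Ward 1,239.67 → $1,240; Upper Zone 381.14 → $380; Harbor Township 771.82 → $770.
Rounding difference +$5 applied to Winslow Ward → $1,245.

West Precinct: $455 · Winslow Ward: $1,245 · Upper Zone: $380 · Ashcroft Borough: $650 · Harbor Township: $770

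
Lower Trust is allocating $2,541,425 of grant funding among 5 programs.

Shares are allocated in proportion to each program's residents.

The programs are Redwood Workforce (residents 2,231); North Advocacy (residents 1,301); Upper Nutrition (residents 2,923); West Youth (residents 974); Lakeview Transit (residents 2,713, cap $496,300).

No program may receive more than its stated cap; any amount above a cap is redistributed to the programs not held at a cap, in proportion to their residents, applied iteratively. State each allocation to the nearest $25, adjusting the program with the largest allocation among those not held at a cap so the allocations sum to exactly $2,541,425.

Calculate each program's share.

Redwood Workforce: $614,175 · North Advocacy: $358,150 · Upper Nutrition: $804,675 · West Youth: $268,125 · Lakeview Transit: $496,300

Total residents = 10,142.
Pro-rata shares before constraints: Redwood Workforce 559,053.36; North Advocacy 326,010.05; Upper Nutrition 732,457.63; West Youth 244,069.01; Lakeview Transit 679,834.95.
Held at cap: Lakeview Transit ($496,300); remaining pool $2,045,125 reallocated over remaining residents 7,429.
Redistributed shares: Redwood Workforce 614,170.67 → $614,175; North Advocacy 358,151.52 → $358,150; Upper Nutrition 804,670.93 → $804,675; West Youth 268,131.88 → $268,125.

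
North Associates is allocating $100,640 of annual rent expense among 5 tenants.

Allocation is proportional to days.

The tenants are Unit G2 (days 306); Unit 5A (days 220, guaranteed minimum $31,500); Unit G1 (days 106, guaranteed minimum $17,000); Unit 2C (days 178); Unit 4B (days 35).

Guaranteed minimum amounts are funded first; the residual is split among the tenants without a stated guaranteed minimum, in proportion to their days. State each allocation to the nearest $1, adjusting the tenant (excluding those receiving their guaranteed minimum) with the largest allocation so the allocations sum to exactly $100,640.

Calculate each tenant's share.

Unit G2: $30,742; Unit 5A: $31,500; Unit G1: $17,000; Unit 2C: $17,882; Unit 4B: $3,516

Guaranteed amounts: Unit 5A $31,500; Unit G1 $17,000. Remaining pool $52,140.
Remaining pool split over remaining days 519: Unit G2 30,741.503 → $30,742; Unit 2C 17,882.31 → $17,882; Unit 4B 3,516.18 → $3,516.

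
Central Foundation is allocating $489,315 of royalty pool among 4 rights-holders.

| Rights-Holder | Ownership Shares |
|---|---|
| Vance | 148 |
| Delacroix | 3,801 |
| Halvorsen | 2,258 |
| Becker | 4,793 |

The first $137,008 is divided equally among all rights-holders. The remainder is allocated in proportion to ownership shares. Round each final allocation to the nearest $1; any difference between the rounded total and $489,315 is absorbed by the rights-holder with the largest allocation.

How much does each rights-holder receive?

Vance: $38,992; Delacroix: $155,990; Halvorsen: $106,571; Becker: $187,762

Equal tier: $137,008 ÷ 4 = $34,252 apiece.
Remainder $352,307 by ownership shares (total 11,000): Vance 4,740.13 → $4,740; Delacroix 121,738.08 → $121,738; Halvorsen 72,319.02 → $72,319; Becker 153,509.77 → $153,510.
Totals: Vance $34,252 + $4,740 = $38,992; Delacroix $34,252 + $121,738 = $155,990; Halvorsen $34,252 + $72,319 = $106,571; Becker $34,252 + $153,510 = $187,762.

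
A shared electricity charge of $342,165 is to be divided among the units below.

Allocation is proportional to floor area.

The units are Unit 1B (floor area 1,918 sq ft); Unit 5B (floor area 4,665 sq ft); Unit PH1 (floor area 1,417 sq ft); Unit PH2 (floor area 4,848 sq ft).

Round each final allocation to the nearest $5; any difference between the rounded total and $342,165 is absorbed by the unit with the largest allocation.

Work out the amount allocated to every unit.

Unit 1B: $51,080 | Unit 5B: $124,235 | Unit PH1: $37,735 | Unit PH2: $129,115

Sum of floor area: 12,848.
Raw shares: Unit 1B 1,918/12,848 × $342,165 = 51,079.74; Unit 5B 4,665/12,848 × $342,165 = 124,237.21; Unit PH1 1,417/12,848 × $342,165 = 37,737.22; Unit PH2 4,848/12,848 × $342,165 = 129,110.83.
After rounding ($5): Unit 1B $51,080; Unit 5B $124,235; Unit PH1 $37,735; Unit PH2 $129,110. Sum = $342,160.
Difference $342,165 − $342,160 = +$5 applied to largest allocation (Unit PH2): Unit PH2 becomes $129,115.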